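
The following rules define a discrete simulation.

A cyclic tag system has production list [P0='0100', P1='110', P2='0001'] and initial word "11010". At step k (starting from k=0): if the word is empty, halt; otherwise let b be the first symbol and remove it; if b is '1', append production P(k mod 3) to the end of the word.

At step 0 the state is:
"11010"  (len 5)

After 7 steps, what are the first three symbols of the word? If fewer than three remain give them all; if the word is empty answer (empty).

001

step 0: "11010"  (len 5)
step 1: "10100100"  (len 8)
step 2: "0100100110"  (len 10)
step 3: "100100110"  (len 9)
step 4: "001001100100"  (len 12)
step 5: "01001100100"  (len 11)
step 6: "1001100100"  (len 10)
step 7: "0011001000100"  (len 13)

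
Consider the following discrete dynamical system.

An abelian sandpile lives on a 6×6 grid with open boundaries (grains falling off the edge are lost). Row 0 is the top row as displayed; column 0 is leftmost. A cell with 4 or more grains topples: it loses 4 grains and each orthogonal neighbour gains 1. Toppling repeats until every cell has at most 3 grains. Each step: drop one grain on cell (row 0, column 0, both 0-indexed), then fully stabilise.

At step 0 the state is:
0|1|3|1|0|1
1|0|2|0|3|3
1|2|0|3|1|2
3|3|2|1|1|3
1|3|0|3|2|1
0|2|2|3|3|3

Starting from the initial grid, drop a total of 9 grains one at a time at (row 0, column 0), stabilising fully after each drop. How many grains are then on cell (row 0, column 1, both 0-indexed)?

3

0) 0|1|3|1|0|1
1|0|2|0|3|3
1|2|0|3|1|2
3|3|2|1|1|3
1|3|0|3|2|1
0|2|2|3|3|3
1) 1|1|3|1|0|1
1|0|2|0|3|3
1|2|0|3|1|2
3|3|2|1|1|3
1|3|0|3|2|1
0|2|2|3|3|3
2) 2|1|3|1|0|1
1|0|2|0|3|3
1|2|0|3|1|2
3|3|2|1|1|3
1|3|0|3|2|1
0|2|2|3|3|3
3) 3|1|3|1|0|1
1|0|2|0|3|3
1|2|0|3|1|2
3|3|2|1|1|3
1|3|0|3|2|1
0|2|2|3|3|3
4) 0|2|3|1|0|1
2|0|2|0|3|3
1|2|0|3|1|2
3|3|2|1|1|3
1|3|0|3|2|1
0|2|2|3|3|3
5) 1|2|3|1|0|1
2|0|2|0|3|3
1|2|0|3|1|2
3|3|2|1|1|3
1|3|0|3|2|1
0|2|2|3|3|3
6) 2|2|3|1|0|1
2|0|2|0|3|3
1|2|0|3|1|2
3|3|2|1|1|3
1|3|0|3|2|1
0|2|2|3|3|3
7) 3|2|3|1|0|1
2|0|2|0|3|3
1|2|0|3|1|2
3|3|2|1|1|3
1|3|0|3|2|1
0|2|2|3|3|3
8) 0|3|3|1|0|1
3|0|2|0|3|3
1|2|0|3|1|2
3|3|2|1|1|3
1|3|0|3|2|1
0|2|2|3|3|3
9) 1|3|3|1|0|1
3|0|2|0|3|3
1|2|0|3|1|2
3|3|2|1|1|3
1|3|0|3|2|1
0|2|2|3|3|3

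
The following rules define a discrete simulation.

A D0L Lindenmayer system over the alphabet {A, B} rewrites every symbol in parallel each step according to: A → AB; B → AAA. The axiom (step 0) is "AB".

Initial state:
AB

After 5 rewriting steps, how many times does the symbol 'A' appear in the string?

step 0: AB
step 1: ABAAA
step 2: ABAAAABABAB
step 3: ABAAAABABABABAAAABAAAABAAA
step 4: ABAAAABABABABAAAABAAAABAAAABAAAABABABABAAAABABABABAAAABABAB
step 5: ABAAAABABABABAAAABAAAABAAAABAAAABABABABAAAABABABABAAAABABA…AABAAAABAAAABABABABAAAABAAAABAAAABAAAABABABABAAAABAAAABAAA  (len 137)

97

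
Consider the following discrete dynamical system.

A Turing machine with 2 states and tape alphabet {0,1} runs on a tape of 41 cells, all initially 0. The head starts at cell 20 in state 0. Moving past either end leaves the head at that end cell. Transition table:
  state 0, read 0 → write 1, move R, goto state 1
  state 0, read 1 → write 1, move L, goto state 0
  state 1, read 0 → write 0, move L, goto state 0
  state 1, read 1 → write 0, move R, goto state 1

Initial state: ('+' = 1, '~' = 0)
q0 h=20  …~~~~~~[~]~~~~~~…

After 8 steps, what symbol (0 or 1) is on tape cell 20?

step 0: q0 h=20  …~~~~~~[~]~~~~~~…
step 1: q1 h=21  …~~~~~+[~]~~~~~~…
step 2: q0 h=20  …~~~~~~[+]~~~~~~…
step 3: q0 h=19  …~~~~~~[~]+~~~~~…
step 4: q1 h=20  …~~~~~+[+]~~~~~~…
step 5: q1 h=21  …~~~~+~[~]~~~~~~…
step 6: q0 h=20  …~~~~~+[~]~~~~~~…
step 7: q1 h=21  …~~~~++[~]~~~~~~…
step 8: q0 h=20  …~~~~~+[+]~~~~~~…

1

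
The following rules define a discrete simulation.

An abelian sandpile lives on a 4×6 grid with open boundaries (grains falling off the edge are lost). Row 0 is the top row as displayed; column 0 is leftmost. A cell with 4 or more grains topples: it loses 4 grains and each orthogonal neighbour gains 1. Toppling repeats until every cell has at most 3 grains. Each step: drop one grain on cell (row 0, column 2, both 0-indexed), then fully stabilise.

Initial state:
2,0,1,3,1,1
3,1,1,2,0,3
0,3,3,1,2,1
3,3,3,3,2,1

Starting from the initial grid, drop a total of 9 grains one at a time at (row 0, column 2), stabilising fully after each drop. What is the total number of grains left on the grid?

49

gen 0: 2,0,1,3,1,1
3,1,1,2,0,3
0,3,3,1,2,1
3,3,3,3,2,1
gen 1: 2,0,2,3,1,1
3,1,1,2,0,3
0,3,3,1,2,1
3,3,3,3,2,1
gen 2: 2,0,3,3,1,1
3,1,1,2,0,3
0,3,3,1,2,1
3,3,3,3,2,1
gen 3: 2,1,1,0,2,1
3,1,2,3,0,3
0,3,3,1,2,1
3,3,3,3,2,1
gen 4: 2,1,2,0,2,1
3,1,2,3,0,3
0,3,3,1,2,1
3,3,3,3,2,1
gen 5: 2,1,3,0,2,1
3,1,2,3,0,3
0,3,3,1,2,1
3,3,3,3,2,1
gen 6: 2,2,0,1,2,1
3,1,3,3,0,3
0,3,3,1,2,1
3,3,3,3,2,1
gen 7: 2,2,1,1,2,1
3,1,3,3,0,3
0,3,3,1,2,1
3,3,3,3,2,1
gen 8: 2,2,2,1,2,1
3,1,3,3,0,3
0,3,3,1,2,1
3,3,3,3,2,1
gen 9: 2,2,3,1,2,1
3,1,3,3,0,3
0,3,3,1,2,1
3,3,3,3,2,1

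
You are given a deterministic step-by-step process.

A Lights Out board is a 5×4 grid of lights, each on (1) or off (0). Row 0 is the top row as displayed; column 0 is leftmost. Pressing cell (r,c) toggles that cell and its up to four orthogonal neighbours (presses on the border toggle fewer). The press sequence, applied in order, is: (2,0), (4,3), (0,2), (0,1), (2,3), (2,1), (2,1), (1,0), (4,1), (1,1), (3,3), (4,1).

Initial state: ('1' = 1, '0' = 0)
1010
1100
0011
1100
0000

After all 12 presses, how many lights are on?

10

step 0: 1010
1100
0011
1100
0000
step 1: 1010
0100
1111
0100
0000
step 2: 1010
0100
1111
0101
0011
step 3: 1101
0110
1111
0101
0011
step 4: 0011
0010
1111
0101
0011
step 5: 0011
0011
1100
0100
0011
step 6: 0011
0111
0010
0000
0011
step 7: 0011
0011
1100
0100
0011
step 8: 1011
1111
0100
0100
0011
step 9: 1011
1111
0100
0000
1101
step 10: 1111
0001
0000
0000
1101
step 11: 1111
0001
0001
0011
1100
step 12: 1111
0001
0001
0111
0010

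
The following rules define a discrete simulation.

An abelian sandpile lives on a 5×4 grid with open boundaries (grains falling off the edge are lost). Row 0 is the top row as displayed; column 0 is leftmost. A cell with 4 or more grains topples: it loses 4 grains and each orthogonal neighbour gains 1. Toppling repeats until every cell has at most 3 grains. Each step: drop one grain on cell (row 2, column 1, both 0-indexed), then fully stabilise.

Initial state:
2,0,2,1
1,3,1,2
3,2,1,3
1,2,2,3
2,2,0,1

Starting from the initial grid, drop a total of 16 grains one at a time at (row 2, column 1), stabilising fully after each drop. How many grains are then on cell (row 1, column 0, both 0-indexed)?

1

gen 0: 2,0,2,1
1,3,1,2
3,2,1,3
1,2,2,3
2,2,0,1
gen 1: 2,0,2,1
1,3,1,2
3,3,1,3
1,2,2,3
2,2,0,1
gen 2: 2,1,2,1
3,0,2,2
0,2,2,3
2,3,2,3
2,2,0,1
gen 3: 2,1,2,1
3,0,2,2
0,3,2,3
2,3,2,3
2,2,0,1
gen 4: 2,1,2,1
3,1,2,2
1,1,3,3
3,0,3,3
2,3,0,1
gen 5: 2,1,2,1
3,1,2,2
1,2,3,3
3,0,3,3
2,3,0,1
gen 6: 2,1,2,1
3,1,2,2
1,3,3,3
3,0,3,3
2,3,0,1
gen 7: 2,1,2,1
3,2,3,3
2,1,2,1
3,2,1,1
2,3,1,2
gen 8: 2,1,2,1
3,2,3,3
2,2,2,1
3,2,1,1
2,3,1,2
gen 9: 2,1,2,1
3,2,3,3
2,3,2,1
3,2,1,1
2,3,1,2
gen 10: 2,1,2,1
3,3,3,3
3,0,3,1
3,3,1,1
2,3,1,2
gen 11: 2,1,2,1
3,3,3,3
3,1,3,1
3,3,1,1
2,3,1,2
gen 12: 2,1,2,1
3,3,3,3
3,2,3,1
3,3,1,1
2,3,1,2
gen 13: 2,1,2,1
3,3,3,3
3,3,3,1
3,3,1,1
2,3,1,2
gen 14: 3,2,3,2
1,3,2,0
3,0,2,3
2,3,3,1
0,1,2,2
gen 15: 3,2,3,2
1,3,2,0
3,1,2,3
2,3,3,1
0,1,2,2
gen 16: 3,2,3,2
1,3,2,0
3,2,2,3
2,3,3,1
0,1,2,2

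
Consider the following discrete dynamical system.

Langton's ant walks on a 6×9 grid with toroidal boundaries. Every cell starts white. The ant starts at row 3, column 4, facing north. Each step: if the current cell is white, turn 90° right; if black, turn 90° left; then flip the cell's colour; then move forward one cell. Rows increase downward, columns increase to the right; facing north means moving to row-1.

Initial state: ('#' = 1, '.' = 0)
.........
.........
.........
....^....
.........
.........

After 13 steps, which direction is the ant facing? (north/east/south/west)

[0] .........
.........
.........
....^....
.........
.........
[1] .........
.........
.........
....#>...
.........
.........
[2] .........
.........
.........
....##...
.....v...
.........
[3] .........
.........
.........
....##...
....<#...
.........
[4] .........
.........
.........
....^#...
....##...
.........
[5] .........
.........
.........
...<.#...
....##...
.........
[6] .........
.........
...^.....
...#.#...
....##...
.........
[7] .........
.........
...#>....
...#.#...
....##...
.........
[8] .........
.........
...##....
...#v#...
....##...
.........
[9] .........
.........
...##....
...<##...
....##...
.........
[10] .........
.........
...##....
....##...
...v##...
.........
[11] .........
.........
...##....
....##...
..<###...
.........
[12] .........
.........
...##....
..^.##...
..####...
.........
[13] .........
.........
...##....
..#>##...
..####...
.........

east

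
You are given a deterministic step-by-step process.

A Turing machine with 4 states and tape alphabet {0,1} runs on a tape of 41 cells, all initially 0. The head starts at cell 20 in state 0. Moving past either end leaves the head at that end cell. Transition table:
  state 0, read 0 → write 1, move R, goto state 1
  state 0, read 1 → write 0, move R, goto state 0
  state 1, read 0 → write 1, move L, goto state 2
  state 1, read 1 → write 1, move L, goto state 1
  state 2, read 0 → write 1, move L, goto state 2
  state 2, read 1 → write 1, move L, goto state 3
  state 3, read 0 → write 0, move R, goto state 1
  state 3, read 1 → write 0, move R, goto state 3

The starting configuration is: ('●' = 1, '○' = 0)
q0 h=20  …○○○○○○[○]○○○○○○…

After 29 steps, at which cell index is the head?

gen 0: q0 h=20  …○○○○○○[○]○○○○○○…
gen 1: q1 h=21  …○○○○○●[○]○○○○○○…
gen 2: q2 h=20  …○○○○○○[●]●○○○○○…
gen 3: q3 h=19  …○○○○○○[○]●●○○○○…
gen 4: q1 h=20  …○○○○○○[●]●○○○○○…
gen 5: q1 h=19  …○○○○○○[○]●●○○○○…
gen 6: q2 h=18  …○○○○○○[○]●●●○○○…
gen 7: q2 h=17  …○○○○○○[○]●●●●○○…
gen 8: q2 h=16  …○○○○○○[○]●●●●●○…
gen 9: q2 h=15  …○○○○○○[○]●●●●●●…
gen 10: q2 h=14  …○○○○○○[○]●●●●●●…
gen 11: q2 h=13  …○○○○○○[○]●●●●●●…
gen 12: q2 h=12  …○○○○○○[○]●●●●●●…
gen 13: q2 h=11  …○○○○○○[○]●●●●●●…
gen 14: q2 h=10  …○○○○○○[○]●●●●●●…
gen 15: q2 h= 9  …○○○○○○[○]●●●●●●…
gen 16: q2 h= 8  …○○○○○○[○]●●●●●●…
gen 17: q2 h= 7  …○○○○○○[○]●●●●●●…
gen 18: q2 h= 6  |○○○○○○[○]●●●●●●…
gen 19: q2 h= 5  |○○○○○[○]●●●●●●…
gen 20: q2 h= 4  |○○○○[○]●●●●●●…
gen 21: q2 h= 3  |○○○[○]●●●●●●…
gen 22: q2 h= 2  |○○[○]●●●●●●…
gen 23: q2 h= 1  |○[○]●●●●●●…
gen 24: q2 h= 0  |[○]●●●●●●…
gen 25: q2 h= 0  |[●]●●●●●●…
gen 26: q3 h= 0  |[●]●●●●●●…
gen 27: q3 h= 1  |○[●]●●●●●●…
gen 28: q3 h= 2  |○○[●]●●●●●●…
gen 29: q3 h= 3  |○○○[●]●●●●●●…

3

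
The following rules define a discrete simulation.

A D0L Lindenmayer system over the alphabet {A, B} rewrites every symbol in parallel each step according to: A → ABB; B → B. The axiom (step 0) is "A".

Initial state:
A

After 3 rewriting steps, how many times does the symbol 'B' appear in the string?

6

step 0: A
step 1: ABB
step 2: ABBBB
step 3: ABBBBBB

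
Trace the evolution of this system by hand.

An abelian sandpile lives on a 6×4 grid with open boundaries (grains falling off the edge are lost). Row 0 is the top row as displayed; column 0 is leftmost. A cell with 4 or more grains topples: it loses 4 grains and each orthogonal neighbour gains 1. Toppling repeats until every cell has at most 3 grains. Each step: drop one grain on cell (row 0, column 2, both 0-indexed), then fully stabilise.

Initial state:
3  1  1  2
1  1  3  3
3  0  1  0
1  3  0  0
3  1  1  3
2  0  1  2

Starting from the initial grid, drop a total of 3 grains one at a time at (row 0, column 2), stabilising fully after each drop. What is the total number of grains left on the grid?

35

step 0: 3  1  1  2
1  1  3  3
3  0  1  0
1  3  0  0
3  1  1  3
2  0  1  2
step 1: 3  1  2  2
1  1  3  3
3  0  1  0
1  3  0  0
3  1  1  3
2  0  1  2
step 2: 3  1  3  2
1  1  3  3
3  0  1  0
1  3  0  0
3  1  1  3
2  0  1  2
step 3: 3  2  2  0
1  2  1  1
3  0  2  1
1  3  0  0
3  1  1  3
2  0  1  2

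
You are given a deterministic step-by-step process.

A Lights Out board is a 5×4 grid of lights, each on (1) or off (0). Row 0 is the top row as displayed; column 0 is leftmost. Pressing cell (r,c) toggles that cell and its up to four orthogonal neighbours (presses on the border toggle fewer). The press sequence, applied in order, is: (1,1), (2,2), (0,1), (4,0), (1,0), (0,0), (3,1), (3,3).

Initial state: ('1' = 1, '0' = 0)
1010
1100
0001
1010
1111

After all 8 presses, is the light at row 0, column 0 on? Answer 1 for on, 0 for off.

0) 1010
1100
0001
1010
1111
1) 1110
0010
0101
1010
1111
2) 1110
0000
0010
1000
1111
3) 0000
0100
0010
1000
1111
4) 0000
0100
0010
0000
0011
5) 1000
1000
1010
0000
0011
6) 0100
0000
1010
0000
0011
7) 0100
0000
1110
1110
0111
8) 0100
0000
1111
1101
0110

0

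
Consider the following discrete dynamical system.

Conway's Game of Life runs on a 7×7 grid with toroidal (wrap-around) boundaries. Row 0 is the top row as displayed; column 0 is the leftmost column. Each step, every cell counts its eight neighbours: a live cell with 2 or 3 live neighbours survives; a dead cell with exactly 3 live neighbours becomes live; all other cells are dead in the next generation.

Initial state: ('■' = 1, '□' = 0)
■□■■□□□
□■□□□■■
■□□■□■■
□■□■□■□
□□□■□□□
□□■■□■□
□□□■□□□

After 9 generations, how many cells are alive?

4

gen 0: ■□■■□□□
□■□□□■■
■□□■□■■
□■□■□■□
□□□■□□□
□□■■□■□
□□□■□□□
gen 1: ■■■■■□■
□■□■□■□
□■□□□□□
■□□■□■□
□□□■□□□
□□■■□□□
□■□□□□□
gen 2: □□□■■■■
□□□■□■■
■■□□□□■
□□■□■□□
□□□■□□□
□□■■□□□
□□□□■□□
gen 3: □□□■□□■
□□■■□□□
■■■■■□■
■■■■□□□
□□□□■□□
□□■■■□□
□□■□□□□
gen 4: □□□■□□□
□□□□□■■
□□□□■□■
□□□□□■■
□□□□■□□
□□■□■□□
□□■□■□□
gen 5: □□□■■■□
□□□□■■■
■□□□■□□
□□□□■□■
□□□■■□□
□□□□■■□
□□■□■□□
gen 6: □□□□□□■
□□□□□□■
■□□■■□□
□□□□■□□
□□□■□□□
□□□□□■□
□□□□□□□
gen 7: □□□□□□□
■□□□□■■
□□□■■■□
□□□□■□□
□□□□■□□
□□□□□□□
□□□□□□□
gen 8: □□□□□□■
□□□□□■■
□□□■□□□
□□□□□□□
□□□□□□□
□□□□□□□
□□□□□□□
gen 9: □□□□□■■
□□□□□■■
□□□□□□□
□□□□□□□
□□□□□□□
□□□□□□□
□□□□□□□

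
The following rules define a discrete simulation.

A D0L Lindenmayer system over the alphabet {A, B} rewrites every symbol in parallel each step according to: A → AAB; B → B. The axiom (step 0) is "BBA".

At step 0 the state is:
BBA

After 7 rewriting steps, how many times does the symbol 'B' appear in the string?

129

t=0: BBA
t=1: BBAAB
t=2: BBAABAABB
t=3: BBAABAABBAABAABBB
t=4: BBAABAABBAABAABBBAABAABBAABAABBBB
t=5: BBAABAABBAABAABBBAABAABBAABAABBBBAABAABBAABAABBBAABAABBAABAABBBBB
t=6: BBAABAABBAABAABBBAABAABBAABAABBBBAABAABBAABAABBBAABAABBAAB…BAABAABBBAABAABBAABAABBBBAABAABBAABAABBBAABAABBAABAABBBBBB  (len 129)
t=7: BBAABAABBAABAABBBAABAABBAABAABBBBAABAABBAABAABBBAABAABBAAB…AABAABBBAABAABBAABAABBBBAABAABBAABAABBBAABAABBAABAABBBBBBB  (len 257)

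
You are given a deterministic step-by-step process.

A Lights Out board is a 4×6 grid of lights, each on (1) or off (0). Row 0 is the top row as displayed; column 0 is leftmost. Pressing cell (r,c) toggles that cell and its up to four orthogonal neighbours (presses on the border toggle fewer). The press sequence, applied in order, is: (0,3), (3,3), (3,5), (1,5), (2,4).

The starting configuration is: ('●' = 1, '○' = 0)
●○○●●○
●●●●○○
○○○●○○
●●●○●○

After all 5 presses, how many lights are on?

k=0  ●○○●●○
●●●●○○
○○○●○○
●●●○●○
k=1  ●○●○○○
●●●○○○
○○○●○○
●●●○●○
k=2  ●○●○○○
●●●○○○
○○○○○○
●●○●○○
k=3  ●○●○○○
●●●○○○
○○○○○●
●●○●●●
k=4  ●○●○○●
●●●○●●
○○○○○○
●●○●●●
k=5  ●○●○○●
●●●○○●
○○○●●●
●●○●○●

14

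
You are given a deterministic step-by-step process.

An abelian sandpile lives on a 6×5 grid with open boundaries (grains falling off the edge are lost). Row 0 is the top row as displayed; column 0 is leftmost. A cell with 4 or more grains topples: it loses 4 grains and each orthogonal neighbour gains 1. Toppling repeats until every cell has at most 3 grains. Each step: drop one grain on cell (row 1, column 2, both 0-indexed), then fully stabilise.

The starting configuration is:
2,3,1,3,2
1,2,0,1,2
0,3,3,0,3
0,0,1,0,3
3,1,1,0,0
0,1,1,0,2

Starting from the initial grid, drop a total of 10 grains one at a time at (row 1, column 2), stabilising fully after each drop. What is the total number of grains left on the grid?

[0] 2,3,1,3,2
1,2,0,1,2
0,3,3,0,3
0,0,1,0,3
3,1,1,0,0
0,1,1,0,2
[1] 2,3,1,3,2
1,2,1,1,2
0,3,3,0,3
0,0,1,0,3
3,1,1,0,0
0,1,1,0,2
[2] 2,3,1,3,2
1,2,2,1,2
0,3,3,0,3
0,0,1,0,3
3,1,1,0,0
0,1,1,0,2
[3] 2,3,1,3,2
1,2,3,1,2
0,3,3,0,3
0,0,1,0,3
3,1,1,0,0
0,1,1,0,2
[4] 3,0,3,3,2
2,1,2,2,2
1,1,1,1,3
0,1,2,0,3
3,1,1,0,0
0,1,1,0,2
[5] 3,0,3,3,2
2,1,3,2,2
1,1,1,1,3
0,1,2,0,3
3,1,1,0,0
0,1,1,0,2
[6] 3,1,1,1,3
2,2,2,0,3
1,1,2,2,3
0,1,2,0,3
3,1,1,0,0
0,1,1,0,2
[7] 3,1,1,1,3
2,2,3,0,3
1,1,2,2,3
0,1,2,0,3
3,1,1,0,0
0,1,1,0,2
[8] 3,1,2,1,3
2,3,0,1,3
1,1,3,2,3
0,1,2,0,3
3,1,1,0,0
0,1,1,0,2
[9] 3,1,2,1,3
2,3,1,1,3
1,1,3,2,3
0,1,2,0,3
3,1,1,0,0
0,1,1,0,2
[10] 3,1,2,1,3
2,3,2,1,3
1,1,3,2,3
0,1,2,0,3
3,1,1,0,0
0,1,1,0,2

46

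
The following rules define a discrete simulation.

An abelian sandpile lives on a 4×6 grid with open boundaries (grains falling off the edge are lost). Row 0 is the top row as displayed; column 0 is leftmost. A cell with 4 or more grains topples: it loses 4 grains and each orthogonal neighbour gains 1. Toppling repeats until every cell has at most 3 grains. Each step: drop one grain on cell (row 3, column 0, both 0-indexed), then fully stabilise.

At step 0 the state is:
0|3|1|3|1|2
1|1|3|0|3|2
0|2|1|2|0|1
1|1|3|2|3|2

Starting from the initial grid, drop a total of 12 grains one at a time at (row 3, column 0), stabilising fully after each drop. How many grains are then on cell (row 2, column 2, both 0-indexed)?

2

k=0  0|3|1|3|1|2
1|1|3|0|3|2
0|2|1|2|0|1
1|1|3|2|3|2
k=1  0|3|1|3|1|2
1|1|3|0|3|2
0|2|1|2|0|1
2|1|3|2|3|2
k=2  0|3|1|3|1|2
1|1|3|0|3|2
0|2|1|2|0|1
3|1|3|2|3|2
k=3  0|3|1|3|1|2
1|1|3|0|3|2
1|2|1|2|0|1
0|2|3|2|3|2
k=4  0|3|1|3|1|2
1|1|3|0|3|2
1|2|1|2|0|1
1|2|3|2|3|2
k=5  0|3|1|3|1|2
1|1|3|0|3|2
1|2|1|2|0|1
2|2|3|2|3|2
k=6  0|3|1|3|1|2
1|1|3|0|3|2
1|2|1|2|0|1
3|2|3|2|3|2
k=7  0|3|1|3|1|2
1|1|3|0|3|2
2|2|1|2|0|1
0|3|3|2|3|2
k=8  0|3|1|3|1|2
1|1|3|0|3|2
2|2|1|2|0|1
1|3|3|2|3|2
k=9  0|3|1|3|1|2
1|1|3|0|3|2
2|2|1|2|0|1
2|3|3|2|3|2
k=10  0|3|1|3|1|2
1|1|3|0|3|2
2|2|1|2|0|1
3|3|3|2|3|2
k=11  0|3|1|3|1|2
1|1|3|0|3|2
3|3|2|2|0|1
1|1|0|3|3|2
k=12  0|3|1|3|1|2
1|1|3|0|3|2
3|3|2|2|0|1
2|1|0|3|3|2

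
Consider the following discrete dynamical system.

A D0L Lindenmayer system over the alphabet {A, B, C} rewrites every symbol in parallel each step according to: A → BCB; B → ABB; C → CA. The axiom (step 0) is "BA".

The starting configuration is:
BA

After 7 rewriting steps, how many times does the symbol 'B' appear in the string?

1976

gen 0: BA
gen 1: ABBBCB
gen 2: BCBABBABBABBCAABB
gen 3: ABBCAABBBCBABBABBBCBABBABBBCBABBABBCABCBBCBABBABB
gen 4: BCBABBABBCABCBBCBABBABBABBCAABBBCBABBABBBCBABBABBABBCAABBB…BBCBABBABBBCBABBABBCABCBABBCAABBABBCAABBBCBABBABBBCBABBABB  (len 140)
gen 5: ABBCAABBBCBABBABBBCBABBABBCABCBABBCAABBABBCAABBBCBABBABBBC…ABBABBABBCAABBBCBABBABBBCBABBABBABBCAABBBCBABBABBBCBABBABB  (len 401)
gen 6: BCBABBABBCABCBBCBABBABBABBCAABBBCBABBABBBCBABBABBABBCAABBB…ABBABBABBCAABBBCBABBABBBCBABBABBABBCAABBBCBABBABBBCBABBABB  (len 1147)
gen 7: ABBCAABBBCBABBABBBCBABBABBCABCBABBCAABBABBCAABBBCBABBABBBC…ABBABBABBCAABBBCBABBABBBCBABBABBABBCAABBBCBABBABBBCBABBABB  (len 3282)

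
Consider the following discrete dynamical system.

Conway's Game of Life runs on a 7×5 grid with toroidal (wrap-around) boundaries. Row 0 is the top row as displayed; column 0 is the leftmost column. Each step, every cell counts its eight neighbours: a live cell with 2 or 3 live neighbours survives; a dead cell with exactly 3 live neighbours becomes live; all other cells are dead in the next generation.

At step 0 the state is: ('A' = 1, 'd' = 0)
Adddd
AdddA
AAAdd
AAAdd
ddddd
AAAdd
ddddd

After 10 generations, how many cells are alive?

step 0: Adddd
AdddA
AAAdd
AAAdd
ddddd
AAAdd
ddddd
step 1: AdddA
ddddA
ddAAd
AdAdd
ddddd
dAddd
Adddd
step 2: AdddA
AdddA
dAAAA
dAAAd
dAddd
ddddd
AAddA
step 3: dddAd
ddAdd
ddddd
ddddA
dAddd
dAddd
dAddA
step 4: ddAAd
ddddd
ddddd
ddddd
Adddd
dAAdd
AdAdd
step 5: dAAAd
ddddd
ddddd
ddddd
dAddd
AdAdd
ddddd
step 6: ddAdd
ddAdd
ddddd
ddddd
dAddd
dAddd
dddAd
step 7: ddAAd
ddddd
ddddd
ddddd
ddddd
ddAdd
ddAdd
step 8: ddAAd
ddddd
ddddd
ddddd
ddddd
ddddd
dAAdd
step 9: dAAAd
ddddd
ddddd
ddddd
ddddd
ddddd
dAAAd
step 10: dAdAd
ddAdd
ddddd
ddddd
ddddd
ddAdd
dAdAd

6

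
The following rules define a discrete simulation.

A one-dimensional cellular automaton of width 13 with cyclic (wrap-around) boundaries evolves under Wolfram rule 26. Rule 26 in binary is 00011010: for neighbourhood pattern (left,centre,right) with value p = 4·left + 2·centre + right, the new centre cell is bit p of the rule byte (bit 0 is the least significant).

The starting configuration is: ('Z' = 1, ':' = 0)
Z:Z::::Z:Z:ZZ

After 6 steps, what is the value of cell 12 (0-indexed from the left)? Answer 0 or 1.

[0] Z:Z::::Z:Z:ZZ
[1] :::Z::Z::::Z:
[2] ::Z:ZZ:Z::Z:Z
[3] ZZ::Z:::ZZ:::
[4] Z:ZZ:Z:ZZ:Z:Z
[5] ::Z::::Z::::Z
[6] ZZ:Z::Z:Z::Z:

0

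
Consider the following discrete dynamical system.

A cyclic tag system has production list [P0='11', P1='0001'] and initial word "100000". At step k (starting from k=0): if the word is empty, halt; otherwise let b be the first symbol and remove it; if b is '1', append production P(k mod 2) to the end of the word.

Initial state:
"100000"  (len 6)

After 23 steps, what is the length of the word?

gen 0: "100000"  (len 6)
gen 1: "0000011"  (len 7)
gen 2: "000011"  (len 6)
gen 3: "00011"  (len 5)
gen 4: "0011"  (len 4)
gen 5: "011"  (len 3)
gen 6: "11"  (len 2)
gen 7: "111"  (len 3)
gen 8: "110001"  (len 6)
gen 9: "1000111"  (len 7)
gen 10: "0001110001"  (len 10)
gen 11: "001110001"  (len 9)
gen 12: "01110001"  (len 8)
gen 13: "1110001"  (len 7)
gen 14: "1100010001"  (len 10)
gen 15: "10001000111"  (len 11)
gen 16: "00010001110001"  (len 14)
gen 17: "0010001110001"  (len 13)
gen 18: "010001110001"  (len 12)
gen 19: "10001110001"  (len 11)
gen 20: "00011100010001"  (len 14)
gen 21: "0011100010001"  (len 13)
gen 22: "011100010001"  (len 12)
gen 23: "11100010001"  (len 11)

11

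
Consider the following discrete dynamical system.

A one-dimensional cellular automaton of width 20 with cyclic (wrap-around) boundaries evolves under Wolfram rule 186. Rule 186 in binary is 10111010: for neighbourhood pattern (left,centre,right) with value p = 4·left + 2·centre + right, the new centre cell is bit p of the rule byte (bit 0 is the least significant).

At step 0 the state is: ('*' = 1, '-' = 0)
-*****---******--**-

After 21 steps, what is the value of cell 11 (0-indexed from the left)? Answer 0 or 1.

0) -*****---******--**-
1) *****-*-******-***-*
2) ****-*-******-***-**
3) ***-*-******-***-***
4) **-*-******-***-****
5) *-*-******-***-*****
6) -*-******-***-******
7) *-******-***-******-
8) -******-***-******-*
9) ******-***-******-*-
10) *****-***-******-*-*
11) ****-***-******-*-**
12) ***-***-******-*-***
13) **-***-******-*-****
14) *-***-******-*-*****
15) -***-******-*-******
16) ***-******-*-******-
17) **-******-*-******-*
18) *-******-*-******-**
19) -******-*-******-***
20) ******-*-******-***-
21) *****-*-******-***-*

1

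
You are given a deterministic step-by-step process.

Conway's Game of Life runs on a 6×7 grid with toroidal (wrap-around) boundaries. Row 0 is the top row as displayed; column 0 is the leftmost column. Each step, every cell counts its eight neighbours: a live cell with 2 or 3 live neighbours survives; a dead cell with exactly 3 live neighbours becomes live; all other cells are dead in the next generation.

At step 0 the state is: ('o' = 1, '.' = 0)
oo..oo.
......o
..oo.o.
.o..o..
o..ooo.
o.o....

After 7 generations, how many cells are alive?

t=0: oo..oo.
......o
..oo.o.
.o..o..
o..ooo.
o.o....
t=1: oo...o.
oooo..o
..oooo.
.o....o
o.ooooo
o.o....
t=2: ...o...
.......
....oo.
.o.....
..oooo.
..o....
t=3: .......
....o..
.......
..o....
.oooo..
..o....
t=4: .......
.......
.......
.oo....
.o.....
.oo....
t=5: .......
.......
.......
.oo....
o......
.oo....
t=6: .......
.......
.......
.o.....
o......
.o.....
t=7: .......
.......
.......
.......
oo.....
.......

2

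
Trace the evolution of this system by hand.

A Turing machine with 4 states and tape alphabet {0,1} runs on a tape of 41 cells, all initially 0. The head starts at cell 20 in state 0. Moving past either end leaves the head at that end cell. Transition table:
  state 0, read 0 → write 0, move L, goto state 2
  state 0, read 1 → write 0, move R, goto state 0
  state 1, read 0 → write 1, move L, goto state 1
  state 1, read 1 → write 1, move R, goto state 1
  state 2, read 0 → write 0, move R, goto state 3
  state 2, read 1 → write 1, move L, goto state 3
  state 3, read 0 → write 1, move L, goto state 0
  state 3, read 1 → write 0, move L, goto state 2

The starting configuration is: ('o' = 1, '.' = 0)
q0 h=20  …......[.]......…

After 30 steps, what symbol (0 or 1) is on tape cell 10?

0

step 0: q0 h=20  …......[.]......…
step 1: q2 h=19  …......[.]......…
step 2: q3 h=20  …......[.]......…
step 3: q0 h=19  …......[.]o.....…
step 4: q2 h=18  …......[.].o....…
step 5: q3 h=19  …......[.]o.....…
step 6: q0 h=18  …......[.]oo....…
step 7: q2 h=17  …......[.].oo...…
step 8: q3 h=18  …......[.]oo....…
step 9: q0 h=17  …......[.]ooo...…
step 10: q2 h=16  …......[.].ooo..…
step 11: q3 h=17  …......[.]ooo...…
step 12: q0 h=16  …......[.]oooo..…
step 13: q2 h=15  …......[.].oooo.…
step 14: q3 h=16  …......[.]oooo..…
step 15: q0 h=15  …......[.]ooooo.…
step 16: q2 h=14  …......[.].ooooo…
step 17: q3 h=15  …......[.]ooooo.…
step 18: q0 h=14  …......[.]oooooo…
step 19: q2 h=13  …......[.].ooooo…
step 20: q3 h=14  …......[.]oooooo…
step 21: q0 h=13  …......[.]oooooo…
step 22: q2 h=12  …......[.].ooooo…
step 23: q3 h=13  …......[.]oooooo…
step 24: q0 h=12  …......[.]oooooo…
step 25: q2 h=11  …......[.].ooooo…
step 26: q3 h=12  …......[.]oooooo…
step 27: q0 h=11  …......[.]oooooo…
step 28: q2 h=10  …......[.].ooooo…
step 29: q3 h=11  …......[.]oooooo…
step 30: q0 h=10  …......[.]oooooo…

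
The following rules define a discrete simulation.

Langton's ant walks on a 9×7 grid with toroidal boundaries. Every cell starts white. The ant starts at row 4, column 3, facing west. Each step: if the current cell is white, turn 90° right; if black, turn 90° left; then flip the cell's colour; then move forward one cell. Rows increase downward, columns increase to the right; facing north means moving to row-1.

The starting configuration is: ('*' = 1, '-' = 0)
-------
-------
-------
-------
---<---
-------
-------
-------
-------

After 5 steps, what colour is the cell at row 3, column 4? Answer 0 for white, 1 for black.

0) -------
-------
-------
-------
---<---
-------
-------
-------
-------
1) -------
-------
-------
---^---
---*---
-------
-------
-------
-------
2) -------
-------
-------
---*>--
---*---
-------
-------
-------
-------
3) -------
-------
-------
---**--
---*v--
-------
-------
-------
-------
4) -------
-------
-------
---**--
---<*--
-------
-------
-------
-------
5) -------
-------
-------
---**--
----*--
---v---
-------
-------
-------

1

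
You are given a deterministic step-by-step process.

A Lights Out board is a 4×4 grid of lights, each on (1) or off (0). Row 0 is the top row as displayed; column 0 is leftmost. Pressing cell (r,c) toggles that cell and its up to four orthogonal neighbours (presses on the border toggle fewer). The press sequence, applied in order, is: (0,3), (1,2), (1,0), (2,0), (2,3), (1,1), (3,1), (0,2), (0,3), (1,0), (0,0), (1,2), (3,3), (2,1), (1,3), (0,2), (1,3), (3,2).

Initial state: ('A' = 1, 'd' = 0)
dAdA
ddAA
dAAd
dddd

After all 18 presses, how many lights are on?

t=0: dAdA
ddAA
dAAd
dddd
t=1: dAAd
ddAd
dAAd
dddd
t=2: dAdd
dAdA
dAdd
dddd
t=3: AAdd
AddA
AAdd
dddd
t=4: AAdd
dddA
dddd
Addd
t=5: AAdd
dddd
ddAA
AddA
t=6: Addd
AAAd
dAAA
AddA
t=7: Addd
AAAd
ddAA
dAAA
t=8: AAAA
AAdd
ddAA
dAAA
t=9: AAdd
AAdA
ddAA
dAAA
t=10: dAdd
dddA
AdAA
dAAA
t=11: Addd
AddA
AdAA
dAAA
t=12: AdAd
AAAd
AddA
dAAA
t=13: AdAd
AAAd
Addd
dAdd
t=14: AdAd
AdAd
dAAd
dddd
t=15: AdAA
AddA
dAAA
dddd
t=16: AAdd
AdAA
dAAA
dddd
t=17: AAdA
Addd
dAAd
dddd
t=18: AAdA
Addd
dAdd
dAAA

8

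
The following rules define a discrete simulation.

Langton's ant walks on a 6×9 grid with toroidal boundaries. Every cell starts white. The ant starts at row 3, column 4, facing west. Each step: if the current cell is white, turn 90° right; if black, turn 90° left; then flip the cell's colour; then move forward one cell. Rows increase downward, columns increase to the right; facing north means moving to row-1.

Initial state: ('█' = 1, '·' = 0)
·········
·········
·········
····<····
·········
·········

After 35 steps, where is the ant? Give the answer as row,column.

3,7

0) ·········
·········
·········
····<····
·········
·········
1) ·········
·········
····^····
····█····
·········
·········
2) ·········
·········
····█>···
····█····
·········
·········
3) ·········
·········
····██···
····█v···
·········
·········
4) ·········
·········
····██···
····<█···
·········
·········
5) ·········
·········
····██···
·····█···
····v····
·········
6) ·········
·········
····██···
·····█···
···<█····
·········
7) ·········
·········
····██···
···^·█···
···██····
·········
8) ·········
·········
····██···
···█>█···
···██····
·········
9) ·········
·········
····██···
···███···
···█v····
·········
10) ·········
·········
····██···
···███···
···█·>···
·········
11) ·········
·········
····██···
···███···
···█·█···
·····v···
12) ·········
·········
····██···
···███···
···█·█···
····<█···
13) ·········
·········
····██···
···███···
···█^█···
····██···
14) ·········
·········
····██···
···███···
···██>···
····██···
15) ·········
·········
····██···
···██^···
···██····
····██···
16) ·········
·········
····██···
···█<····
···██····
····██···
17) ·········
·········
····██···
···█·····
···█v····
····██···
18) ·········
·········
····██···
···█·····
···█·>···
····██···
19) ·········
·········
····██···
···█·····
···█·█···
····█v···
20) ·········
·········
····██···
···█·····
···█·█···
····█·>··
21) ······v··
·········
····██···
···█·····
···█·█···
····█·█··
22) ·····<█··
·········
····██···
···█·····
···█·█···
····█·█··
23) ·····██··
·········
····██···
···█·····
···█·█···
····█^█··
24) ·····██··
·········
····██···
···█·····
···█·█···
····██>··
25) ·····██··
·········
····██···
···█·····
···█·█^··
····██···
26) ·····██··
·········
····██···
···█·····
···█·██>·
····██···
27) ·····██··
·········
····██···
···█·····
···█·███·
····██·v·
28) ·····██··
·········
····██···
···█·····
···█·███·
····██<█·
29) ·····██··
·········
····██···
···█·····
···█·█^█·
····████·
30) ·····██··
·········
····██···
···█·····
···█·<·█·
····████·
31) ·····██··
·········
····██···
···█·····
···█···█·
····█v██·
32) ·····██··
·········
····██···
···█·····
···█···█·
····█·>█·
33) ·····██··
·········
····██···
···█·····
···█··^█·
····█··█·
34) ·····██··
·········
····██···
···█·····
···█··█>·
····█··█·
35) ·····██··
·········
····██···
···█···^·
···█··█··
····█··█·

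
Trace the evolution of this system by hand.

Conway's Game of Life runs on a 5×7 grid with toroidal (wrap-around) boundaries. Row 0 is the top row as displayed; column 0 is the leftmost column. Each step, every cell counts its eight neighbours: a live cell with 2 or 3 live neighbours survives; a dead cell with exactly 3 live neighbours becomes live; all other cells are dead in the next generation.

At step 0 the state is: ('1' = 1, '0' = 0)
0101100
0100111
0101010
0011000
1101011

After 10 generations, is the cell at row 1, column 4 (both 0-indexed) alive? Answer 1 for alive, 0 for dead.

0

t=0: 0101100
0100111
0101010
0011000
1101011
t=1: 0101000
0100001
1101011
0001010
1100011
t=2: 0100010
0100111
0100010
0000000
1100011
t=3: 0110000
0110101
1000111
0100010
1100011
t=4: 0001000
0010101
0011100
0100000
0000011
t=5: 0001101
0010110
0110110
0011110
0000000
t=6: 0001100
0110001
0100001
0110010
0010000
t=7: 0101000
0111010
0000011
1110000
0110100
t=8: 1000000
1101011
0001111
1011011
0000000
t=9: 1100000
0111000
0000000
1011000
1100000
t=10: 0000000
1110000
0000000
1010000
0000001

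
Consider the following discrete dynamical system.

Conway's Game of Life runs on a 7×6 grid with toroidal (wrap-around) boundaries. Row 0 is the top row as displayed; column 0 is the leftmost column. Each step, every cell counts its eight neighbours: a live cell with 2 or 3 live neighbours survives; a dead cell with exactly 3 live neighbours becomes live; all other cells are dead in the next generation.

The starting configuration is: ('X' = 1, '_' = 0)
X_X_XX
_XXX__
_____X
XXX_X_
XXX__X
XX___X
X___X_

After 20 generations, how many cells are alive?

k=0  X_X_XX
_XXX__
_____X
XXX_X_
XXX__X
XX___X
X___X_
k=1  X_X_X_
_XXX__
____XX
__XXX_
___XX_
__X_X_
___XX_
k=2  ____XX
XXX___
_X___X
__X___
_____X
__X__X
_XX_X_
k=3  ____XX
_XX_X_
______
X_____
______
XXXXXX
XXX_X_
k=4  ____X_
___XXX
_X____
______
__XXX_
____X_
______
k=5  ___XXX
___XXX
____X_
__XX__
___XX_
____X_
______
k=6  ___X_X
______
__X__X
__X___
__X_X_
___XX_
___X_X
k=7  ______
____X_
______
_XX___
__X_X_
__X__X
__XX_X
k=8  ___XX_
______
______
_XXX__
__X___
_XX__X
__XXX_
k=9  __X_X_
______
__X___
_XXX__
X_____
_X__X_
_X___X
k=10  ______
___X__
_XXX__
_XXX__
X__X__
_X___X
XXXXXX
k=11  XX___X
___X__
_X__X_
X___X_
X__XX_
______
_XXXXX
k=12  _X___X
_XX_XX
___XXX
XX__X_
___XX_
XX____
_XXXXX
k=13  ______
_XX___
______
X_X___
__XXX_
XX____
___XXX
k=14  __XXX_
______
__X___
_XX___
X_XX_X
XX____
X___XX
k=15  ___XX_
__X___
_XX___
X_____
___X_X
__XX__
X_X_X_
k=16  _XX_XX
_XX___
_XX___
XXX___
__XXX_
_XX__X
_XX_XX
k=17  ____XX
______
___X__
X_____
____XX
_____X
______
k=18  ______
____X_
______
____XX
X___XX
____XX
____XX
k=19  ____XX
______
____XX
X___X_
X__X__
___X__
____XX
k=20  ____XX
______
____XX
X__XX_
___XXX
___X_X
___X_X

14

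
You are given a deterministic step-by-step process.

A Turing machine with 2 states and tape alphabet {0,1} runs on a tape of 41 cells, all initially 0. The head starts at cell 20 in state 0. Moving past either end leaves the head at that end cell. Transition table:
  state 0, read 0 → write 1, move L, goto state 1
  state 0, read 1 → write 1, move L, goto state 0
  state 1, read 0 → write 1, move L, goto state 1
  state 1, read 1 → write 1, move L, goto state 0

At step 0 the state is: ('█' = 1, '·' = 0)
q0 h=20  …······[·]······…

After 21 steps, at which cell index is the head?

[0] q0 h=20  …······[·]······…
[1] q1 h=19  …······[·]█·····…
[2] q1 h=18  …······[·]██····…
[3] q1 h=17  …······[·]███···…
[4] q1 h=16  …······[·]████··…
[5] q1 h=15  …······[·]█████·…
[6] q1 h=14  …······[·]██████…
[7] q1 h=13  …······[·]██████…
[8] q1 h=12  …······[·]██████…
[9] q1 h=11  …······[·]██████…
[10] q1 h=10  …······[·]██████…
[11] q1 h= 9  …······[·]██████…
[12] q1 h= 8  …······[·]██████…
[13] q1 h= 7  …······[·]██████…
[14] q1 h= 6  |······[·]██████…
[15] q1 h= 5  |·····[·]██████…
[16] q1 h= 4  |····[·]██████…
[17] q1 h= 3  |···[·]██████…
[18] q1 h= 2  |··[·]██████…
[19] q1 h= 1  |·[·]██████…
[20] q1 h= 0  |[·]██████…
[21] q1 h= 0  |[█]██████…

0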